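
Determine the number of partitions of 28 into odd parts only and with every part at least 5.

10

Enumerating:
23+5
21+7
19+9
17+11
15+13
13+5+5+5
11+7+5+5
9+9+5+5
9+7+7+5
7+7+7+7
That's 10 in total.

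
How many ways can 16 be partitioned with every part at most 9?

201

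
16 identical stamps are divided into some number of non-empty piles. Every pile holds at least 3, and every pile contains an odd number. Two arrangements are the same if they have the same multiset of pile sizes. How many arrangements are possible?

5

Listing the qualifying partitions of 16:
3 + 13
5 + 11
7 + 9
3 + 3 + 3 + 7
3 + 3 + 5 + 5
That's 5 in total.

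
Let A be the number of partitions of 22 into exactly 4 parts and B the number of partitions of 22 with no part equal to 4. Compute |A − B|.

533

Partitions of 22 into exactly 4 parts: 84.
Partitions of 22 with no part equal to 4: 617.
|84 − 617| = 533.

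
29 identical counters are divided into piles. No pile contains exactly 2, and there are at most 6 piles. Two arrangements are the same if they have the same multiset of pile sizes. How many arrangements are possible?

Direct enumeration gives 577 partitions.

577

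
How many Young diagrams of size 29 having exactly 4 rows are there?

There are 185 such partitions.

185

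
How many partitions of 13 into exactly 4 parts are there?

18

Enumerating:
1,1,1,10
1,1,2,9
1,1,3,8
1,2,2,8
1,1,4,7
1,2,3,7
2,2,2,7
1,1,5,6
1,2,4,6
1,3,3,6
2,2,3,6
1,2,5,5
1,3,4,5
2,2,4,5
2,3,3,5
1,4,4,4
2,3,4,4
3,3,3,4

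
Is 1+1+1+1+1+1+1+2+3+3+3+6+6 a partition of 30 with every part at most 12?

Yes

The parts sum to 30, and the condition 'no summand exceeds 12' holds.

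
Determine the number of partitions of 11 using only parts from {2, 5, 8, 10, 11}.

They are:
11
5,2,2,2
Counting gives 2.

2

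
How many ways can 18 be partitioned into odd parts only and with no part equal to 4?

A partial list (first 12 by largest part):
1,17
3,15
1,1,1,15
5,13
1,1,3,13
1,1,1,1,1,13
7,11
1,1,5,11
1,3,3,11
1,1,1,1,3,11
1,1,1,1,1,1,1,11
9,9
…and 34 more, for 46 total.

46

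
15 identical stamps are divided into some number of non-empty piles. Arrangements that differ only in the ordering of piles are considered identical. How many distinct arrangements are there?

176

Enumerating by decreasing first part gives 176 partitions in all.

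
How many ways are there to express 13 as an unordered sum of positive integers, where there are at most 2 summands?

Listing the qualifying partitions of 13:
13
12, 1
11, 2
10, 3
9, 4
8, 5
7, 6

7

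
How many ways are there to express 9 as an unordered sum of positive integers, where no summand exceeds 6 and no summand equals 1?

They are:
6,3
5,4
5,2,2
4,3,2
3,3,3
3,2,2,2
That's 6 in total.

6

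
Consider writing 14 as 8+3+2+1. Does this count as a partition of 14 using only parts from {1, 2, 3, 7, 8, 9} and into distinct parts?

Yes

The parts sum to 14, and the condition 'each summand belongs to {1, 2, 3, 7, 8, 9}' holds; the condition 'all summands are distinct' holds.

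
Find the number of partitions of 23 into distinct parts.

104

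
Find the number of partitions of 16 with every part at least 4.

They are:
16
12 + 4
11 + 5
10 + 6
9 + 7
8 + 8
8 + 4 + 4
7 + 5 + 4
6 + 6 + 4
6 + 5 + 5
4 + 4 + 4 + 4

11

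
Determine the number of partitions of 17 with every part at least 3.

Enumerating:
17
3 + 14
4 + 13
5 + 12
6 + 11
3 + 3 + 11
7 + 10
3 + 4 + 10
8 + 9
3 + 5 + 9
4 + 4 + 9
3 + 6 + 8
4 + 5 + 8
3 + 3 + 3 + 8
3 + 7 + 7
4 + 6 + 7
5 + 5 + 7
3 + 3 + 4 + 7
5 + 6 + 6
3 + 3 + 5 + 6
3 + 4 + 4 + 6
3 + 4 + 5 + 5
4 + 4 + 4 + 5
3 + 3 + 3 + 3 + 5
3 + 3 + 3 + 4 + 4
That's 25 in total.

25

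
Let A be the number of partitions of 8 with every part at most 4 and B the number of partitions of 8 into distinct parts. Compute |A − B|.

Partitions of 8 with every part at most 4: 15.
Partitions of 8 into distinct parts: 6.
|15 − 6| = 9.

9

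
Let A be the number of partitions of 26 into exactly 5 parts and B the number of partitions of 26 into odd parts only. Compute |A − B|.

56

Partitions of 26 into exactly 5 parts: 221.
Partitions of 26 into odd parts only: 165.
|221 − 165| = 56.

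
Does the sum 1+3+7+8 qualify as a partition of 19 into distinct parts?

Yes

The parts sum to 19, and the condition 'all summands are distinct' holds.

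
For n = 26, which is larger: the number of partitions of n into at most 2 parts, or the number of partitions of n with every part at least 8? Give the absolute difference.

Partitions of 26 into at most 2 parts: 14.
Partitions of 26 with every part at least 8: 9.
|14 − 9| = 5.

5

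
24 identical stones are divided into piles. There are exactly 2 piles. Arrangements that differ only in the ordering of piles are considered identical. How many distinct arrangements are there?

The partitions of 24 that satisfy the conditions:
23, 1
22, 2
21, 3
20, 4
19, 5
18, 6
17, 7
16, 8
15, 9
14, 10
13, 11
12, 12

12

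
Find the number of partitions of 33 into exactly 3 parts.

Systematic enumeration (by largest part, then next-largest, …) yields 91.

91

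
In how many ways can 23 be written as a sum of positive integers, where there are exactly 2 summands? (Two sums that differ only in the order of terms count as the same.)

11

Enumerating:
22+1
21+2
20+3
19+4
18+5
17+6
16+7
15+8
14+9
13+10
12+11
Counting gives 11.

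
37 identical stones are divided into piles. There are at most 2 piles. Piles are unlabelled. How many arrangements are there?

19

Listing the qualifying partitions of 37:
37
36, 1
35, 2
34, 3
33, 4
32, 5
31, 6
30, 7
29, 8
28, 9
27, 10
26, 11
25, 12
24, 13
23, 14
22, 15
21, 16
20, 17
19, 18
Counting gives 19.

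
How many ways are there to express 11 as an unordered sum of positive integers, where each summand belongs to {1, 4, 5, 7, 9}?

9

Listing the qualifying partitions of 11:
9,1,1
7,4
7,1,1,1,1
5,5,1
5,4,1,1
5,1,1,1,1,1,1
4,4,1,1,1
4,1,1,1,1,1,1,1
1,1,1,1,1,1,1,1,1,1,1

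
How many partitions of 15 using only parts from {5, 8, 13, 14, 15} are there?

They are:
15
5, 5, 5
Counting gives 2.

2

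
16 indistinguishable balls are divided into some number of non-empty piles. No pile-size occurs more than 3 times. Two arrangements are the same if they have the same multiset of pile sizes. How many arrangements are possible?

132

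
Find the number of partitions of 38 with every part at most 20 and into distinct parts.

657

There are 657 such partitions.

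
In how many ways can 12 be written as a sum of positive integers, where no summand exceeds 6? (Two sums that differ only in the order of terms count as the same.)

A partial list (first 12 by largest part):
6+6
6+5+1
6+4+2
6+4+1+1
6+3+3
6+3+2+1
6+3+1+1+1
6+2+2+2
6+2+2+1+1
6+2+1+1+1+1
6+1+1+1+1+1+1
5+5+2
…and 46 more, for 58 total.

58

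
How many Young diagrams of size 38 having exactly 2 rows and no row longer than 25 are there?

Listing the qualifying partitions of 38:
25, 13
24, 14
23, 15
22, 16
21, 17
20, 18
19, 19

7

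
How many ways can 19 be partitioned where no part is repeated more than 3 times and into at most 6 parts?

215

Systematic enumeration (by largest part, then next-largest, …) yields 215.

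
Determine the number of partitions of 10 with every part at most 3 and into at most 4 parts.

2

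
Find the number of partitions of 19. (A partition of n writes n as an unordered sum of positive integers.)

Enumerating by decreasing first part gives 490 partitions in all.

490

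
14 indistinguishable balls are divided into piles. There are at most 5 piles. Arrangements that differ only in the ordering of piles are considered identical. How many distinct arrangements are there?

A partial list (first 12 by largest part):
14
1, 13
2, 12
1, 1, 12
3, 11
1, 2, 11
1, 1, 1, 11
4, 10
1, 3, 10
2, 2, 10
1, 1, 2, 10
1, 1, 1, 1, 10
…and 58 more, for 70 total.

70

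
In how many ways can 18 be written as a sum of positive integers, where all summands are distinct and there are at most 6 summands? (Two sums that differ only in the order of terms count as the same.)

46

A partial list (first 12 by largest part):
18
17 + 1
16 + 2
15 + 3
15 + 2 + 1
14 + 4
14 + 3 + 1
13 + 5
13 + 4 + 1
13 + 3 + 2
12 + 6
12 + 5 + 1
…and 34 more, for 46 total.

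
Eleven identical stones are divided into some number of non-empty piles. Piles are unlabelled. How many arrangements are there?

56

There are too many to list fully; the first 12 (by largest part) are:
11
10 + 1
9 + 2
9 + 1 + 1
8 + 3
8 + 2 + 1
8 + 1 + 1 + 1
7 + 4
7 + 3 + 1
7 + 2 + 2
7 + 2 + 1 + 1
7 + 1 + 1 + 1 + 1
…and 44 more, for 56 total.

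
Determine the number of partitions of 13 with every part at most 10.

97

Enumerating by decreasing first part gives 97 partitions in all.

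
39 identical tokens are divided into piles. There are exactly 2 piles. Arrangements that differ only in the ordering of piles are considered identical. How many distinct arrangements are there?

The partitions of 39 that satisfy the conditions:
1, 38
2, 37
3, 36
4, 35
5, 34
6, 33
7, 32
8, 31
9, 30
10, 29
11, 28
12, 27
13, 26
14, 25
15, 24
16, 23
17, 22
18, 21
19, 20

19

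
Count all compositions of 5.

16

There are 4 gaps and each independently is a cut or not, giving 2^4 = 16.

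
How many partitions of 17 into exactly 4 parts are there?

39

A partial list (first 12 by largest part):
14,1,1,1
13,2,1,1
12,3,1,1
12,2,2,1
11,4,1,1
11,3,2,1
11,2,2,2
10,5,1,1
10,4,2,1
10,3,3,1
10,3,2,2
9,6,1,1
…and 27 more, for 39 total.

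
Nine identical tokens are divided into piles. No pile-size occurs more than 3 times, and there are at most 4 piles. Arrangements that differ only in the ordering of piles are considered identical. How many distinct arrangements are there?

18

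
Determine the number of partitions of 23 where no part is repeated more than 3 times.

Counting exhaustively, 592 partitions satisfy the conditions.

592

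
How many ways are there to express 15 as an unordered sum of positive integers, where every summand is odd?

27

There are too many to list fully; the first 12 (by largest part) are:
15
13,1,1
11,3,1
11,1,1,1,1
9,5,1
9,3,3
9,3,1,1,1
9,1,1,1,1,1,1
7,7,1
7,5,3
7,5,1,1,1
7,3,3,1,1
…and 15 more, for 27 total.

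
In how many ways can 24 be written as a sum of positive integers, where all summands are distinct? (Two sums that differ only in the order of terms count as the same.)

122

Counting exhaustively, 122 partitions satisfy the conditions.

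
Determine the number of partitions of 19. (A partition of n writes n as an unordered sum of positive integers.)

Direct enumeration gives 490 partitions.

490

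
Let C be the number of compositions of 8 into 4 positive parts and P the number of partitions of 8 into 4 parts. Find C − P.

30

Compositions: C(7,3) = 35.
Unordered (partitions into 4 parts): 5.
Difference: 35 − 5 = 30.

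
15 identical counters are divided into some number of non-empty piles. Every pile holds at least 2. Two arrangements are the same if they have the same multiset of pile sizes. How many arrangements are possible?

41

A partial list (first 12 by largest part):
15
13,2
12,3
11,4
11,2,2
10,5
10,3,2
9,6
9,4,2
9,3,3
9,2,2,2
8,7
…and 29 more, for 41 total.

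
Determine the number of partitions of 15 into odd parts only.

27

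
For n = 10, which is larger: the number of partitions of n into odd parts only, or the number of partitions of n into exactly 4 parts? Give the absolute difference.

Partitions of 10 into odd parts only: 10.
Partitions of 10 into exactly 4 parts: 9.
|10 − 9| = 1.

1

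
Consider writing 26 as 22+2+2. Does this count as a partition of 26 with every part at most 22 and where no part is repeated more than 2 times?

Yes

The parts sum to 26, and the condition 'no summand exceeds 22' holds; the condition 'no summand is used more than 2 times' holds.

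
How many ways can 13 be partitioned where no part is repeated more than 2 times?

A partial list (first 12 by largest part):
13
1+12
2+11
1+1+11
3+10
1+2+10
4+9
1+3+9
2+2+9
1+1+2+9
5+8
1+4+8
…and 32 more, for 44 total.

44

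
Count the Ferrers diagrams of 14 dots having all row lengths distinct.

They are:
14
13,1
12,2
11,3
11,2,1
10,4
10,3,1
9,5
9,4,1
9,3,2
8,6
8,5,1
8,4,2
8,3,2,1
7,6,1
7,5,2
7,4,3
7,4,2,1
6,5,3
6,5,2,1
6,4,3,1
5,4,3,2
That's 22 in total.

22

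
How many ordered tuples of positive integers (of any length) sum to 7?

The number of compositions of n is 2^(n−1); here 2^6 = 64.

64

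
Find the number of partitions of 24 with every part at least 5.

26

A partial list (first 12 by largest part):
24
19,5
18,6
17,7
16,8
15,9
14,10
14,5,5
13,11
13,6,5
12,12
12,7,5
…and 14 more, for 26 total.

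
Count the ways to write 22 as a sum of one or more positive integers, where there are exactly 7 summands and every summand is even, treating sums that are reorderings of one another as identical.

5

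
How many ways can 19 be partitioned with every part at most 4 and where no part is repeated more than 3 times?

13

The partitions of 19 that satisfy the conditions:
4+4+4+3+3+1
4+4+4+3+2+2
4+4+4+3+2+1+1
4+4+4+2+2+2+1
4+4+4+2+2+1+1+1
4+4+3+3+3+2
4+4+3+3+3+1+1
4+4+3+3+2+2+1
4+4+3+3+2+1+1+1
4+4+3+2+2+2+1+1
4+3+3+3+2+2+2
4+3+3+3+2+2+1+1
4+3+3+2+2+2+1+1+1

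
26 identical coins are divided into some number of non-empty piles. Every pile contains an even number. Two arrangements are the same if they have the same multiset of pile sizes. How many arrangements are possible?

There are 101 such partitions.

101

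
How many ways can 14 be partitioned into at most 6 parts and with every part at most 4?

16

Enumerating:
4 + 4 + 4 + 2
4 + 4 + 4 + 1 + 1
4 + 4 + 3 + 3
4 + 4 + 3 + 2 + 1
4 + 4 + 3 + 1 + 1 + 1
4 + 4 + 2 + 2 + 2
4 + 4 + 2 + 2 + 1 + 1
4 + 3 + 3 + 3 + 1
4 + 3 + 3 + 2 + 2
4 + 3 + 3 + 2 + 1 + 1
4 + 3 + 2 + 2 + 2 + 1
4 + 2 + 2 + 2 + 2 + 2
3 + 3 + 3 + 3 + 2
3 + 3 + 3 + 3 + 1 + 1
3 + 3 + 3 + 2 + 2 + 1
3 + 3 + 2 + 2 + 2 + 2
That's 16 in total.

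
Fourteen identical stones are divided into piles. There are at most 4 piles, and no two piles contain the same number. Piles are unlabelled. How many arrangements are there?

22

Enumerating:
14
13, 1
12, 2
11, 3
11, 2, 1
10, 4
10, 3, 1
9, 5
9, 4, 1
9, 3, 2
8, 6
8, 5, 1
8, 4, 2
8, 3, 2, 1
7, 6, 1
7, 5, 2
7, 4, 3
7, 4, 2, 1
6, 5, 3
6, 5, 2, 1
6, 4, 3, 1
5, 4, 3, 2
Counting gives 22.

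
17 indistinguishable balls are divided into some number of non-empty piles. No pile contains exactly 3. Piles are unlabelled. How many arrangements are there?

Direct enumeration gives 162 partitions.

162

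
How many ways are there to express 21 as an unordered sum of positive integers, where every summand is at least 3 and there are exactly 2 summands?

Enumerating:
18 + 3
17 + 4
16 + 5
15 + 6
14 + 7
13 + 8
12 + 9
11 + 10

8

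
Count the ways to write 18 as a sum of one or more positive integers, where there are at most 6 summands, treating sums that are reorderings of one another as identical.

Enumerating by decreasing first part gives 199 partitions in all.

199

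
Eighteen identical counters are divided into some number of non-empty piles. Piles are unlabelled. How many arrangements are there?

A full systematic count gives 385.

385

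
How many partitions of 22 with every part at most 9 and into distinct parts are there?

23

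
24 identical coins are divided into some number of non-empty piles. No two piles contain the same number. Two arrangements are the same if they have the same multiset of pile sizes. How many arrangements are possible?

Counting exhaustively, 122 partitions satisfy the conditions.

122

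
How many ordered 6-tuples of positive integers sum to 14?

1287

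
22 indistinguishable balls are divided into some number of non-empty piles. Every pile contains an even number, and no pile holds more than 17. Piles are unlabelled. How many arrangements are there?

52

A partial list (first 12 by largest part):
16, 6
16, 4, 2
16, 2, 2, 2
14, 8
14, 6, 2
14, 4, 4
14, 4, 2, 2
14, 2, 2, 2, 2
12, 10
12, 8, 2
12, 6, 4
12, 6, 2, 2
…and 40 more, for 52 total.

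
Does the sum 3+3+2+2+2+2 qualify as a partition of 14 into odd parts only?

The parts sum to 14, and the condition 'every summand is odd' is violated.

No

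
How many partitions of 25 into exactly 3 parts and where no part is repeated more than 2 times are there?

52

There are too many to list fully; the first 12 (by largest part) are:
23+1+1
22+2+1
21+3+1
21+2+2
20+4+1
20+3+2
19+5+1
19+4+2
19+3+3
18+6+1
18+5+2
18+4+3
…and 40 more, for 52 total.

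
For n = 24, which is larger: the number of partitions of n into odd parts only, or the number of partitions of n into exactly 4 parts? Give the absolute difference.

14

Partitions of 24 into odd parts only: 122.
Partitions of 24 into exactly 4 parts: 108.
|122 − 108| = 14.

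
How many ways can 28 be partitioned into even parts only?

Enumerating by decreasing first part gives 135 partitions in all.

135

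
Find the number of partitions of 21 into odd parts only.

76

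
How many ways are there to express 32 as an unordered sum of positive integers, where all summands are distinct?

390

Enumerating by decreasing first part gives 390 partitions in all.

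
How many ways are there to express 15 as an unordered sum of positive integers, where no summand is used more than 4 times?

There are 127 such partitions.

127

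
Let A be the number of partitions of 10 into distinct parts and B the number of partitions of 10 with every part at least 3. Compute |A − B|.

Partitions of 10 into distinct parts: 10.
Partitions of 10 with every part at least 3: 5.
|10 − 5| = 5.

5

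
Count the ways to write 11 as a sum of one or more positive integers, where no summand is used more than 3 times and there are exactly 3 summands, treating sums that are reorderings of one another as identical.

10

They are:
9 + 1 + 1
8 + 2 + 1
7 + 3 + 1
7 + 2 + 2
6 + 4 + 1
6 + 3 + 2
5 + 5 + 1
5 + 4 + 2
5 + 3 + 3
4 + 4 + 3
Counting gives 10.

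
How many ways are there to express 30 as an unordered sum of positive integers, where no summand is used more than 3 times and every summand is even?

105

A full systematic count gives 105.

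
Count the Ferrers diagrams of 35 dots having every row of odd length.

585

Direct enumeration gives 585 partitions.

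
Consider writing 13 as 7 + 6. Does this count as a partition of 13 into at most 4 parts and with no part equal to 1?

Yes

The parts sum to 13, and the condition 'there are at most 4 summands' holds; the condition 'no summand equals 1' holds.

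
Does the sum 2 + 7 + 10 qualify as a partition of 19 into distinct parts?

The parts sum to 19, and the condition 'all summands are distinct' holds.

Yes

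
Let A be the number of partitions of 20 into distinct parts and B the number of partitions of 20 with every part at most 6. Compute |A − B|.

218

Partitions of 20 into distinct parts: 64.
Partitions of 20 with every part at most 6: 282.
|64 − 282| = 218.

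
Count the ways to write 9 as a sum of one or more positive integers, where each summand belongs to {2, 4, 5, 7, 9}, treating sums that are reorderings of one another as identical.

4

Listing the qualifying partitions of 9:
9
2,7
4,5
2,2,5
Counting gives 4.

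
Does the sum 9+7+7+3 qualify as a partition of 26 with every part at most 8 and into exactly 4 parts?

The parts sum to 26, and the condition 'no summand exceeds 8' is violated.

No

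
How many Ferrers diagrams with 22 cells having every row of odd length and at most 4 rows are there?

Listing the qualifying partitions of 22:
21 + 1
19 + 3
19 + 1 + 1 + 1
17 + 5
17 + 3 + 1 + 1
15 + 7
15 + 5 + 1 + 1
15 + 3 + 3 + 1
13 + 9
13 + 7 + 1 + 1
13 + 5 + 3 + 1
13 + 3 + 3 + 3
11 + 11
11 + 9 + 1 + 1
11 + 7 + 3 + 1
11 + 5 + 5 + 1
11 + 5 + 3 + 3
9 + 9 + 3 + 1
9 + 7 + 5 + 1
9 + 7 + 3 + 3
9 + 5 + 5 + 3
7 + 7 + 7 + 1
7 + 7 + 5 + 3
7 + 5 + 5 + 5
Counting gives 24.

24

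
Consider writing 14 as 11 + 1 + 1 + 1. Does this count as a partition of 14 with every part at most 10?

No

The parts sum to 14, and the condition 'no summand exceeds 10' is violated.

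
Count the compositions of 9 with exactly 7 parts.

Equivalently, choose which 6 of the 8 gaps become plus signs: C(8,6) = 28.

28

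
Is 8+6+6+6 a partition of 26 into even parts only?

The parts sum to 26, and the condition 'every summand is even' holds.

Yes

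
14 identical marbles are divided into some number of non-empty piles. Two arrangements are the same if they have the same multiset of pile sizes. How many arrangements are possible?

135

Enumerating by decreasing first part gives 135 partitions in all.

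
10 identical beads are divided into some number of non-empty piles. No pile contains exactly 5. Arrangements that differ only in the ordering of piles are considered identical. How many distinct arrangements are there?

35

A partial list (first 12 by largest part):
10
9,1
8,2
8,1,1
7,3
7,2,1
7,1,1,1
6,4
6,3,1
6,2,2
6,2,1,1
6,1,1,1,1
…and 23 more, for 35 total.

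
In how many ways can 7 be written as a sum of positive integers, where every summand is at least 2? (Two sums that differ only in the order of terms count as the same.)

Enumerating:
7
2 + 5
3 + 4
2 + 2 + 3

4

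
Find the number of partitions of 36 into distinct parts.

Direct enumeration gives 668 partitions.

668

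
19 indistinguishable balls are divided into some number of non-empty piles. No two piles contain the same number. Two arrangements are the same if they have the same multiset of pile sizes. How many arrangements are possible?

54

A partial list (first 12 by largest part):
19
18+1
17+2
16+3
16+2+1
15+4
15+3+1
14+5
14+4+1
14+3+2
13+6
13+5+1
…and 42 more, for 54 total.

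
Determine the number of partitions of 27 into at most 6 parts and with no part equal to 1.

There are 384 such partitions.

384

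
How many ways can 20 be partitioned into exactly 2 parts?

Listing the qualifying partitions of 20:
19+1
18+2
17+3
16+4
15+5
14+6
13+7
12+8
11+9
10+10
Counting gives 10.

10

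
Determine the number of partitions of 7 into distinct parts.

5

They are:
7
1,6
2,5
3,4
1,2,4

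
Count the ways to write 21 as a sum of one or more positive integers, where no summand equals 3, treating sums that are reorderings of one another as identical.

407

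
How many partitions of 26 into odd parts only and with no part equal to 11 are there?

138

Enumerating by decreasing first part gives 138 partitions in all.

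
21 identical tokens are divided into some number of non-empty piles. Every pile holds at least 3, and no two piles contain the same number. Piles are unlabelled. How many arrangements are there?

The partitions of 21 that satisfy the conditions:
21
3 + 18
4 + 17
5 + 16
6 + 15
7 + 14
3 + 4 + 14
8 + 13
3 + 5 + 13
9 + 12
3 + 6 + 12
4 + 5 + 12
10 + 11
3 + 7 + 11
4 + 6 + 11
3 + 8 + 10
4 + 7 + 10
5 + 6 + 10
4 + 8 + 9
5 + 7 + 9
3 + 4 + 5 + 9
6 + 7 + 8
3 + 4 + 6 + 8
3 + 5 + 6 + 7

24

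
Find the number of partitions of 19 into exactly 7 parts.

There are too many to list fully; the first 12 (by largest part) are:
13, 1, 1, 1, 1, 1, 1
12, 2, 1, 1, 1, 1, 1
11, 3, 1, 1, 1, 1, 1
11, 2, 2, 1, 1, 1, 1
10, 4, 1, 1, 1, 1, 1
10, 3, 2, 1, 1, 1, 1
10, 2, 2, 2, 1, 1, 1
9, 5, 1, 1, 1, 1, 1
9, 4, 2, 1, 1, 1, 1
9, 3, 3, 1, 1, 1, 1
9, 3, 2, 2, 1, 1, 1
9, 2, 2, 2, 2, 1, 1
…and 53 more, for 65 total.

65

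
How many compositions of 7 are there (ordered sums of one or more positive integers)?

64

Each of the 6 gaps between 7 units is either a break or not: 2^6 = 64.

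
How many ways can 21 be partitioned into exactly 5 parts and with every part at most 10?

Counting exhaustively, 74 partitions satisfy the conditions.

74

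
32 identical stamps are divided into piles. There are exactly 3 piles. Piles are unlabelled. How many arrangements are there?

Counting exhaustively, 85 partitions satisfy the conditions.

85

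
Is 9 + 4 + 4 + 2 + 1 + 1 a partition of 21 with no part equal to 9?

No

The parts sum to 21, and the condition 'no summand equals 9' is violated.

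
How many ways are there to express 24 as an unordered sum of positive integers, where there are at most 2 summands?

13

The partitions of 24 that satisfy the conditions:
24
23, 1
22, 2
21, 3
20, 4
19, 5
18, 6
17, 7
16, 8
15, 9
14, 10
13, 11
12, 12
That's 13 in total.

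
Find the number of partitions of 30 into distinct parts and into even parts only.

There are too many to list fully; the first 12 (by largest part) are:
30
28,2
26,4
24,6
24,4,2
22,8
22,6,2
20,10
20,8,2
20,6,4
18,12
18,10,2
…and 15 more, for 27 total.

27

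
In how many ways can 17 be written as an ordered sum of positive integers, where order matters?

65536

There are 16 gaps and each independently is a cut or not, giving 2^16 = 65536.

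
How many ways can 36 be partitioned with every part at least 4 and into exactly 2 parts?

Enumerating:
32 + 4
31 + 5
30 + 6
29 + 7
28 + 8
27 + 9
26 + 10
25 + 11
24 + 12
23 + 13
22 + 14
21 + 15
20 + 16
19 + 17
18 + 18

15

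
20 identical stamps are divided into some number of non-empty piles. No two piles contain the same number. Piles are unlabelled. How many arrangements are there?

64

A partial list (first 12 by largest part):
20
19+1
18+2
17+3
17+2+1
16+4
16+3+1
15+5
15+4+1
15+3+2
14+6
14+5+1
…and 52 more, for 64 total.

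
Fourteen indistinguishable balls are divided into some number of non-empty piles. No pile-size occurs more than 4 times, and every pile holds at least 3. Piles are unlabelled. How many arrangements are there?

Enumerating:
14
3+11
4+10
5+9
6+8
3+3+8
7+7
3+4+7
3+5+6
4+4+6
4+5+5
3+3+3+5
3+3+4+4
That's 13 in total.

13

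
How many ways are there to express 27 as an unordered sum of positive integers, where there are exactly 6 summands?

331

Counting exhaustively, 331 partitions satisfy the conditions.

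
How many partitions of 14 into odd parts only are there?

22

They are:
13 + 1
11 + 3
11 + 1 + 1 + 1
9 + 5
9 + 3 + 1 + 1
9 + 1 + 1 + 1 + 1 + 1
7 + 7
7 + 5 + 1 + 1
7 + 3 + 3 + 1
7 + 3 + 1 + 1 + 1 + 1
7 + 1 + 1 + 1 + 1 + 1 + 1 + 1
5 + 5 + 3 + 1
5 + 5 + 1 + 1 + 1 + 1
5 + 3 + 3 + 3
5 + 3 + 3 + 1 + 1 + 1
5 + 3 + 1 + 1 + 1 + 1 + 1 + 1
5 + 1 + 1 + 1 + 1 + 1 + 1 + 1 + 1 + 1
3 + 3 + 3 + 3 + 1 + 1
3 + 3 + 3 + 1 + 1 + 1 + 1 + 1
3 + 3 + 1 + 1 + 1 + 1 + 1 + 1 + 1 + 1
3 + 1 + 1 + 1 + 1 + 1 + 1 + 1 + 1 + 1 + 1 + 1
1 + 1 + 1 + 1 + 1 + 1 + 1 + 1 + 1 + 1 + 1 + 1 + 1 + 1
Counting gives 22.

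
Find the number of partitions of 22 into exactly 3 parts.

40

There are too many to list fully; the first 12 (by largest part) are:
20,1,1
19,2,1
18,3,1
18,2,2
17,4,1
17,3,2
16,5,1
16,4,2
16,3,3
15,6,1
15,5,2
15,4,3
…and 28 more, for 40 total.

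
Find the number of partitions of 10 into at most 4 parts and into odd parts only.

6

The partitions of 10 that satisfy the conditions:
9, 1
7, 3
7, 1, 1, 1
5, 5
5, 3, 1, 1
3, 3, 3, 1
Counting gives 6.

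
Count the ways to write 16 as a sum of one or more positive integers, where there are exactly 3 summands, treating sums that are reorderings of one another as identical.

21

They are:
14,1,1
13,2,1
12,3,1
12,2,2
11,4,1
11,3,2
10,5,1
10,4,2
10,3,3
9,6,1
9,5,2
9,4,3
8,7,1
8,6,2
8,5,3
8,4,4
7,7,2
7,6,3
7,5,4
6,6,4
6,5,5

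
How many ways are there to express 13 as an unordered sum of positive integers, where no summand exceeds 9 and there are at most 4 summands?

There are too many to list fully; the first 12 (by largest part) are:
9+4
9+3+1
9+2+2
9+2+1+1
8+5
8+4+1
8+3+2
8+3+1+1
8+2+2+1
7+6
7+5+1
7+4+2
…and 20 more, for 32 total.

32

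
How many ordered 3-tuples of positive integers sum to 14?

By stars and bars with positive parts, the count is C(13,2) = 78.

78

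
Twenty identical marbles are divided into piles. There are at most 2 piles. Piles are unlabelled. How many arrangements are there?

11

Enumerating:
20
19,1
18,2
17,3
16,4
15,5
14,6
13,7
12,8
11,9
10,10
Counting gives 11.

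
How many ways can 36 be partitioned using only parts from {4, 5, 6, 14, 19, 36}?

The partitions of 36 that satisfy the conditions:
36
19+6+6+5
19+5+4+4+4
14+14+4+4
14+6+6+6+4
14+6+6+5+5
14+6+4+4+4+4
14+5+5+4+4+4
6+6+6+6+6+6
6+6+6+6+4+4+4
6+6+6+5+5+4+4
6+6+5+5+5+5+4
6+6+4+4+4+4+4+4
6+5+5+5+5+5+5
6+5+5+4+4+4+4+4
5+5+5+5+4+4+4+4
4+4+4+4+4+4+4+4+4
That's 17 in total.

17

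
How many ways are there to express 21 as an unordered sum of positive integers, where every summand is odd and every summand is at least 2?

Listing the qualifying partitions of 21:
21
15,3,3
13,5,3
11,7,3
11,5,5
9,9,3
9,7,5
9,3,3,3,3
7,7,7
7,5,3,3,3
5,5,5,3,3
3,3,3,3,3,3,3

12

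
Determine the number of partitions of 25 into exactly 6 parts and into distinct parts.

Listing the qualifying partitions of 25:
10,5,4,3,2,1
9,6,4,3,2,1
8,7,4,3,2,1
8,6,5,3,2,1
7,6,5,4,2,1
That's 5 in total.

5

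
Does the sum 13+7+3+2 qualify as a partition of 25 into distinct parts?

The parts sum to 25, and the condition 'all summands are distinct' holds.

Yes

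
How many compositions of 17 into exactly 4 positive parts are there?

By stars and bars with positive parts, the count is C(16,3) = 560.

560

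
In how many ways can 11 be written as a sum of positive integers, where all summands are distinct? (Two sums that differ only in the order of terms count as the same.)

12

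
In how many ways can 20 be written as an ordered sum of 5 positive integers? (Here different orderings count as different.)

3876

A composition of 20 into 5 positive parts is chosen by placing 4 dividers among the 19 gaps between 20 units: C(19,4) = 3876.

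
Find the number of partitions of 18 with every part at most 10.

340

Direct enumeration gives 340 partitions.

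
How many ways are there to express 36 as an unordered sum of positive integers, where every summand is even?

385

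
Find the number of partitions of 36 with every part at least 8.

36

A partial list (first 12 by largest part):
36
28, 8
27, 9
26, 10
25, 11
24, 12
23, 13
22, 14
21, 15
20, 16
20, 8, 8
19, 17
…and 24 more, for 36 total.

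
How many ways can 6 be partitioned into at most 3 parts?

7

Listing the qualifying partitions of 6:
6
5, 1
4, 2
4, 1, 1
3, 3
3, 2, 1
2, 2, 2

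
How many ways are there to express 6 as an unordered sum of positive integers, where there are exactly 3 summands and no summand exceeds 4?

3

The partitions of 6 that satisfy the conditions:
4,1,1
3,2,1
2,2,2
Counting gives 3.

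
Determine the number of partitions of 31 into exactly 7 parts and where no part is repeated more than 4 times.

694

Direct enumeration gives 694 partitions.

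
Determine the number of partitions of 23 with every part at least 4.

39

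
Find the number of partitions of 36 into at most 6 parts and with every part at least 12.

The partitions of 36 that satisfy the conditions:
36
24, 12
23, 13
22, 14
21, 15
20, 16
19, 17
18, 18
12, 12, 12
That's 9 in total.

9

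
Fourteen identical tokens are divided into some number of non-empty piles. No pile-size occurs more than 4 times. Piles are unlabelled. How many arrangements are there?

A full systematic count gives 100.

100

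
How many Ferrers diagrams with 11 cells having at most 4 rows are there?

27

A partial list (first 12 by largest part):
11
10,1
9,2
9,1,1
8,3
8,2,1
8,1,1,1
7,4
7,3,1
7,2,2
7,2,1,1
6,5
…and 15 more, for 27 total.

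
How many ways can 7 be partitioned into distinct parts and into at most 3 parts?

5

Enumerating:
7
6 + 1
5 + 2
4 + 3
4 + 2 + 1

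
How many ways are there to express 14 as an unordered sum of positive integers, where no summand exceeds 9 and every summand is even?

The partitions of 14 that satisfy the conditions:
6 + 8
2 + 4 + 8
2 + 2 + 2 + 8
2 + 6 + 6
4 + 4 + 6
2 + 2 + 4 + 6
2 + 2 + 2 + 2 + 6
2 + 4 + 4 + 4
2 + 2 + 2 + 4 + 4
2 + 2 + 2 + 2 + 2 + 4
2 + 2 + 2 + 2 + 2 + 2 + 2
That's 11 in total.

11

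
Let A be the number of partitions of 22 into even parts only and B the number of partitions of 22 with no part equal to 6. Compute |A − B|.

715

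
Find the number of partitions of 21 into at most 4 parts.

120

There are 120 such partitions.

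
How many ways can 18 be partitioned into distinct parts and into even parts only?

8

The partitions of 18 that satisfy the conditions:
18
16 + 2
14 + 4
12 + 6
12 + 4 + 2
10 + 8
10 + 6 + 2
8 + 6 + 4
That's 8 in total.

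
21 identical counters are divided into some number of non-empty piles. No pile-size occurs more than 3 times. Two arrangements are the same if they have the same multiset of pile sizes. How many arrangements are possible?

395

Direct enumeration gives 395 partitions.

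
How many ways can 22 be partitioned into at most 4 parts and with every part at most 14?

105

There are 105 such partitions.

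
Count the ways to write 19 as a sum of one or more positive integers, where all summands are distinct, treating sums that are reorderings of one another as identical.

There are too many to list fully; the first 12 (by largest part) are:
19
18, 1
17, 2
16, 3
16, 2, 1
15, 4
15, 3, 1
14, 5
14, 4, 1
14, 3, 2
13, 6
13, 5, 1
…and 42 more, for 54 total.

54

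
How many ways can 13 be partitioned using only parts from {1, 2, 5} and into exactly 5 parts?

Enumerating:
5 + 5 + 1 + 1 + 1
5 + 2 + 2 + 2 + 2

2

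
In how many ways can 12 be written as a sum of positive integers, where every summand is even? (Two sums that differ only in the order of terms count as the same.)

11

Listing the qualifying partitions of 12:
12
10 + 2
8 + 4
8 + 2 + 2
6 + 6
6 + 4 + 2
6 + 2 + 2 + 2
4 + 4 + 4
4 + 4 + 2 + 2
4 + 2 + 2 + 2 + 2
2 + 2 + 2 + 2 + 2 + 2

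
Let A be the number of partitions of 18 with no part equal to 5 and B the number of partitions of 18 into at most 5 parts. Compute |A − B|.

Partitions of 18 with no part equal to 5: 284.
Partitions of 18 into at most 5 parts: 141.
|284 − 141| = 143.

143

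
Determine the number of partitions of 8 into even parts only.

5

Enumerating:
8
2+6
4+4
2+2+4
2+2+2+2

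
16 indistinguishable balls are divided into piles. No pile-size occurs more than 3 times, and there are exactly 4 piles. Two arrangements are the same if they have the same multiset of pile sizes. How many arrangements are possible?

33

There are too many to list fully; the first 12 (by largest part) are:
1+1+1+13
1+1+2+12
1+1+3+11
1+2+2+11
1+1+4+10
1+2+3+10
2+2+2+10
1+1+5+9
1+2+4+9
1+3+3+9
2+2+3+9
1+1+6+8
…and 21 more, for 33 total.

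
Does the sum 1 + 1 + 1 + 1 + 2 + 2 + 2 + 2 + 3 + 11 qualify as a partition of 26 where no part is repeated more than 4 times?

The parts sum to 26, and the condition 'no summand is used more than 4 times' holds.

Yes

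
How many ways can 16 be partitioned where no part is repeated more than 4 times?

164

Systematic enumeration (by largest part, then next-largest, …) yields 164.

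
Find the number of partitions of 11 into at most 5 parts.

37

A partial list (first 12 by largest part):
11
10 + 1
9 + 2
9 + 1 + 1
8 + 3
8 + 2 + 1
8 + 1 + 1 + 1
7 + 4
7 + 3 + 1
7 + 2 + 2
7 + 2 + 1 + 1
7 + 1 + 1 + 1 + 1
…and 25 more, for 37 total.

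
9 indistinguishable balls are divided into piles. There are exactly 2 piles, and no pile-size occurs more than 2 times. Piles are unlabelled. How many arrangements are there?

Listing the qualifying partitions of 9:
8, 1
7, 2
6, 3
5, 4
That's 4 in total.

4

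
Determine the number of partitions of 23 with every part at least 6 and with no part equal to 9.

9

The partitions of 23 that satisfy the conditions:
23
17, 6
16, 7
15, 8
13, 10
12, 11
11, 6, 6
10, 7, 6
8, 8, 7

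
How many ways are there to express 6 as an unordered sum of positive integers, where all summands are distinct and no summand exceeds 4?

Listing the qualifying partitions of 6:
2 + 4
1 + 2 + 3

2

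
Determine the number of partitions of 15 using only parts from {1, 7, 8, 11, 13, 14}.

They are:
14, 1
13, 1, 1
11, 1, 1, 1, 1
8, 7
8, 1, 1, 1, 1, 1, 1, 1
7, 7, 1
7, 1, 1, 1, 1, 1, 1, 1, 1
1, 1, 1, 1, 1, 1, 1, 1, 1, 1, 1, 1, 1, 1, 1

8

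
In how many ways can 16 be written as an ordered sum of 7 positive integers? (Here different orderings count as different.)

By stars and bars with positive parts, the count is C(15,6) = 5005.

5005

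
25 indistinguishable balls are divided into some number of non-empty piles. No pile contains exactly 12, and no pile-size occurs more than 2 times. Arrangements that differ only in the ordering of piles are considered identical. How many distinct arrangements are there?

Enumerating by decreasing first part gives 469 partitions in all.

469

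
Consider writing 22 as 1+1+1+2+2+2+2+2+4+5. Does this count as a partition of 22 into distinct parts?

No

The parts sum to 22, and the condition 'all summands are distinct' is violated.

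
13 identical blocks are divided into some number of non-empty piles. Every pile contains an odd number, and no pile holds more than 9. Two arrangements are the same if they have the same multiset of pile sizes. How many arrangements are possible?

16

The partitions of 13 that satisfy the conditions:
1 + 3 + 9
1 + 1 + 1 + 1 + 9
1 + 5 + 7
3 + 3 + 7
1 + 1 + 1 + 3 + 7
1 + 1 + 1 + 1 + 1 + 1 + 7
3 + 5 + 5
1 + 1 + 1 + 5 + 5
1 + 1 + 3 + 3 + 5
1 + 1 + 1 + 1 + 1 + 3 + 5
1 + 1 + 1 + 1 + 1 + 1 + 1 + 1 + 5
1 + 3 + 3 + 3 + 3
1 + 1 + 1 + 1 + 3 + 3 + 3
1 + 1 + 1 + 1 + 1 + 1 + 1 + 3 + 3
1 + 1 + 1 + 1 + 1 + 1 + 1 + 1 + 1 + 1 + 3
1 + 1 + 1 + 1 + 1 + 1 + 1 + 1 + 1 + 1 + 1 + 1 + 1
Counting gives 16.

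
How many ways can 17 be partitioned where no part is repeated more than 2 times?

108

Counting exhaustively, 108 partitions satisfy the conditions.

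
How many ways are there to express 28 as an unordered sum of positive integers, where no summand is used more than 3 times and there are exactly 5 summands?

285

There are 285 such partitions.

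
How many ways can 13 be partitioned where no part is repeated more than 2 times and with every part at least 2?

The partitions of 13 that satisfy the conditions:
13
11,2
10,3
9,4
9,2,2
8,5
8,3,2
7,6
7,4,2
7,3,3
6,5,2
6,4,3
6,3,2,2
5,5,3
5,4,4
5,4,2,2
5,3,3,2
4,4,3,2
Counting gives 18.

18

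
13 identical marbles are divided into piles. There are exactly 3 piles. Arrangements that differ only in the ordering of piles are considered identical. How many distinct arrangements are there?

14

The partitions of 13 that satisfy the conditions:
11,1,1
10,2,1
9,3,1
9,2,2
8,4,1
8,3,2
7,5,1
7,4,2
7,3,3
6,6,1
6,5,2
6,4,3
5,5,3
5,4,4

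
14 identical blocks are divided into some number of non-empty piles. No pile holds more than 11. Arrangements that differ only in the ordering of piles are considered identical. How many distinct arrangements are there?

131

A full systematic count gives 131.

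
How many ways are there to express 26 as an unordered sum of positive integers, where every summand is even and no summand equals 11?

Enumerating by decreasing first part gives 101 partitions in all.

101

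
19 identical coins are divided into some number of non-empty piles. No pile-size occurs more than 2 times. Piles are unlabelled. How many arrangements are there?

163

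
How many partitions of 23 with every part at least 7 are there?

8

Listing the qualifying partitions of 23:
23
16, 7
15, 8
14, 9
13, 10
12, 11
9, 7, 7
8, 8, 7
That's 8 in total.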